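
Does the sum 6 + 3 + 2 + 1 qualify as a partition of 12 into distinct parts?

Yes

The parts sum to 12, and the condition 'all summands are distinct' holds.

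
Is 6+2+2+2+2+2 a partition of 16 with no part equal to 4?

The parts sum to 16, and the condition 'no summand equals 4' holds.

Yes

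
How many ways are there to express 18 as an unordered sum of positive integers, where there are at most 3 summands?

A partial list (first 12 by largest part):
18
17 + 1
16 + 2
16 + 1 + 1
15 + 3
15 + 2 + 1
14 + 4
14 + 3 + 1
14 + 2 + 2
13 + 5
13 + 4 + 1
13 + 3 + 2
…and 25 more, for 37 total.

37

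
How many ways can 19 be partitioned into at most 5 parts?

164

Enumerating by decreasing first part gives 164 partitions in all.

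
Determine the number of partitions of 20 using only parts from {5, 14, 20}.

Enumerating:
20
5+5+5+5

2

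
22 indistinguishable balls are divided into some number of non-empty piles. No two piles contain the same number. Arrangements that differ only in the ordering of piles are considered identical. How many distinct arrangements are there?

A full systematic count gives 89.

89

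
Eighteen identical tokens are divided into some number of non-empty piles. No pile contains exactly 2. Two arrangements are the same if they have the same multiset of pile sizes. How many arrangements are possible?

154

There are 154 such partitions.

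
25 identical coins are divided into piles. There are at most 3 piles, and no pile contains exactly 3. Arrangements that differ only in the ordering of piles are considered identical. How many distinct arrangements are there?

53

A partial list (first 12 by largest part):
25
24, 1
23, 2
23, 1, 1
22, 2, 1
21, 4
21, 2, 2
20, 5
20, 4, 1
19, 6
19, 5, 1
19, 4, 2
…and 41 more, for 53 total.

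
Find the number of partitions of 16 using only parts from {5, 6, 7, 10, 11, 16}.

Enumerating:
16
5,11
6,10
5,5,6
Counting gives 4.

4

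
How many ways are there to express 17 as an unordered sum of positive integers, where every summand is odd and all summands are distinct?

5

Listing the qualifying partitions of 17:
17
13, 3, 1
11, 5, 1
9, 7, 1
9, 5, 3
That's 5 in total.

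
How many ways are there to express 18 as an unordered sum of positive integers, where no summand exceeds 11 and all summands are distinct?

There are too many to list fully; the first 12 (by largest part) are:
11, 7
11, 6, 1
11, 5, 2
11, 4, 3
11, 4, 2, 1
10, 8
10, 7, 1
10, 6, 2
10, 5, 3
10, 5, 2, 1
10, 4, 3, 1
9, 8, 1
…and 20 more, for 32 total.

32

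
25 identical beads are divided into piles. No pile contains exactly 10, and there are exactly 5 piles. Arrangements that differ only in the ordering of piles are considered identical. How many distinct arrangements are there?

165

A full systematic count gives 165.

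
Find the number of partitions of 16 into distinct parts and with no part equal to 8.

27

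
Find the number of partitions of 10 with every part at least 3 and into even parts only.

The partitions of 10 that satisfy the conditions:
10
4 + 6

2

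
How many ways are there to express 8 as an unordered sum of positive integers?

22

Enumerating:
8
7, 1
6, 2
6, 1, 1
5, 3
5, 2, 1
5, 1, 1, 1
4, 4
4, 3, 1
4, 2, 2
4, 2, 1, 1
4, 1, 1, 1, 1
3, 3, 2
3, 3, 1, 1
3, 2, 2, 1
3, 2, 1, 1, 1
3, 1, 1, 1, 1, 1
2, 2, 2, 2
2, 2, 2, 1, 1
2, 2, 1, 1, 1, 1
2, 1, 1, 1, 1, 1, 1
1, 1, 1, 1, 1, 1, 1, 1
Counting gives 22.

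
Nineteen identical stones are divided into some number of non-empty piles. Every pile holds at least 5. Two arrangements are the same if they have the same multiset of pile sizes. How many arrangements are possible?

10

They are:
19
14,5
13,6
12,7
11,8
10,9
9,5,5
8,6,5
7,7,5
7,6,6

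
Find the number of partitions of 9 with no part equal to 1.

They are:
9
7,2
6,3
5,4
5,2,2
4,3,2
3,3,3
3,2,2,2
Counting gives 8.

8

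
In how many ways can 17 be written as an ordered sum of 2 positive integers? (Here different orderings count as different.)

16

Place 1 bars in the 16 internal gaps of a row of 17 dots: C(16,1) = 16.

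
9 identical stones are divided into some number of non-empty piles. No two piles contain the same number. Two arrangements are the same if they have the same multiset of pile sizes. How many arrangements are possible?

Enumerating:
9
1, 8
2, 7
3, 6
1, 2, 6
4, 5
1, 3, 5
2, 3, 4
Counting gives 8.

8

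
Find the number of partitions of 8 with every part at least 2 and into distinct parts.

3

Listing the qualifying partitions of 8:
8
6,2
5,3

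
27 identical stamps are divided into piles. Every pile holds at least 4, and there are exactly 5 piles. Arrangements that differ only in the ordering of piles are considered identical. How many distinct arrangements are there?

13

The partitions of 27 that satisfy the conditions:
11,4,4,4,4
10,5,4,4,4
9,6,4,4,4
9,5,5,4,4
8,7,4,4,4
8,6,5,4,4
8,5,5,5,4
7,7,5,4,4
7,6,6,4,4
7,6,5,5,4
7,5,5,5,5
6,6,6,5,4
6,6,5,5,5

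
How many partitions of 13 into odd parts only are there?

18

The partitions of 13 that satisfy the conditions:
13
11 + 1 + 1
9 + 3 + 1
9 + 1 + 1 + 1 + 1
7 + 5 + 1
7 + 3 + 3
7 + 3 + 1 + 1 + 1
7 + 1 + 1 + 1 + 1 + 1 + 1
5 + 5 + 3
5 + 5 + 1 + 1 + 1
5 + 3 + 3 + 1 + 1
5 + 3 + 1 + 1 + 1 + 1 + 1
5 + 1 + 1 + 1 + 1 + 1 + 1 + 1 + 1
3 + 3 + 3 + 3 + 1
3 + 3 + 3 + 1 + 1 + 1 + 1
3 + 3 + 1 + 1 + 1 + 1 + 1 + 1 + 1
3 + 1 + 1 + 1 + 1 + 1 + 1 + 1 + 1 + 1 + 1
1 + 1 + 1 + 1 + 1 + 1 + 1 + 1 + 1 + 1 + 1 + 1 + 1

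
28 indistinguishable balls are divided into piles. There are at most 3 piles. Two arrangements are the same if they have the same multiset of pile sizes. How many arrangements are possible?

Counting exhaustively, 80 partitions satisfy the conditions.

80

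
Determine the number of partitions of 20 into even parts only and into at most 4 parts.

23

Listing the qualifying partitions of 20:
20
18, 2
16, 4
16, 2, 2
14, 6
14, 4, 2
14, 2, 2, 2
12, 8
12, 6, 2
12, 4, 4
12, 4, 2, 2
10, 10
10, 8, 2
10, 6, 4
10, 6, 2, 2
10, 4, 4, 2
8, 8, 4
8, 8, 2, 2
8, 6, 6
8, 6, 4, 2
8, 4, 4, 4
6, 6, 6, 2
6, 6, 4, 4
Counting gives 23.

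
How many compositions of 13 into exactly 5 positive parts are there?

Place 4 bars in the 12 internal gaps of a row of 13 dots: C(12,4) = 495.

495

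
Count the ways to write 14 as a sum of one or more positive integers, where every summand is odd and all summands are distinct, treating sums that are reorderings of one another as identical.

They are:
1+13
3+11
5+9
Counting gives 3.

3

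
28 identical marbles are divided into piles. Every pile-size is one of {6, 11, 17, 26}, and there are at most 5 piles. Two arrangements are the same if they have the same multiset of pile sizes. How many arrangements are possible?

The partitions of 28 that satisfy the conditions:
17 + 11
11 + 11 + 6

2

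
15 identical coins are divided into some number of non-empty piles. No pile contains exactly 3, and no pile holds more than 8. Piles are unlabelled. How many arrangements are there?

Direct enumeration gives 76 partitions.

76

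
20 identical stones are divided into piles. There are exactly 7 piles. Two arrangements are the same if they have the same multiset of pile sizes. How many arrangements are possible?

Counting exhaustively, 82 partitions satisfy the conditions.

82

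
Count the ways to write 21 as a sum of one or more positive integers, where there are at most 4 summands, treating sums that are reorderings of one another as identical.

Enumerating by decreasing first part gives 120 partitions in all.

120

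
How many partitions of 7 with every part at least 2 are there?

They are:
7
2,5
3,4
2,2,3
That's 4 in total.

4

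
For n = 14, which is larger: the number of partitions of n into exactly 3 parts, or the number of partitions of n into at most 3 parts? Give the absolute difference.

Partitions of 14 into exactly 3 parts: 16.
Partitions of 14 into at most 3 parts: 24.
|16 − 24| = 8.

8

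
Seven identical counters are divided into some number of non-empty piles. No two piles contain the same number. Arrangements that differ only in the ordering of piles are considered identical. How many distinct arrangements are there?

5

Listing the qualifying partitions of 7:
7
6 + 1
5 + 2
4 + 3
4 + 2 + 1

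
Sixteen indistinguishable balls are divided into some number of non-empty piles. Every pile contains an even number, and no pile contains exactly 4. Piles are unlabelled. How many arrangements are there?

11

They are:
16
2 + 14
2 + 2 + 12
6 + 10
2 + 2 + 2 + 10
8 + 8
2 + 6 + 8
2 + 2 + 2 + 2 + 8
2 + 2 + 6 + 6
2 + 2 + 2 + 2 + 2 + 6
2 + 2 + 2 + 2 + 2 + 2 + 2 + 2
That's 11 in total.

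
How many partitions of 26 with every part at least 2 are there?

Systematic enumeration (by largest part, then next-largest, …) yields 478.

478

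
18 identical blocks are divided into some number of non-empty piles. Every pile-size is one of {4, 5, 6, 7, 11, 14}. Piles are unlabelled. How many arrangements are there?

The partitions of 18 that satisfy the conditions:
14, 4
11, 7
7, 7, 4
7, 6, 5
6, 6, 6
6, 4, 4, 4
5, 5, 4, 4

7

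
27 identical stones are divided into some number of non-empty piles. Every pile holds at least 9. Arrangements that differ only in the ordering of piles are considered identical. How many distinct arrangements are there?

7

The partitions of 27 that satisfy the conditions:
27
18 + 9
17 + 10
16 + 11
15 + 12
14 + 13
9 + 9 + 9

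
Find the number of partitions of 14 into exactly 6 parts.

Enumerating:
9+1+1+1+1+1
8+2+1+1+1+1
7+3+1+1+1+1
7+2+2+1+1+1
6+4+1+1+1+1
6+3+2+1+1+1
6+2+2+2+1+1
5+5+1+1+1+1
5+4+2+1+1+1
5+3+3+1+1+1
5+3+2+2+1+1
5+2+2+2+2+1
4+4+3+1+1+1
4+4+2+2+1+1
4+3+3+2+1+1
4+3+2+2+2+1
4+2+2+2+2+2
3+3+3+3+1+1
3+3+3+2+2+1
3+3+2+2+2+2

20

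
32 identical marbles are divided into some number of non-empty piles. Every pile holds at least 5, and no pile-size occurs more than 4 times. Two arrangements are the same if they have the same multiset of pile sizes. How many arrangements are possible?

A full systematic count gives 94.

94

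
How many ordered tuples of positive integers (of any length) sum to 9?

256

The number of compositions of n is 2^(n−1); here 2^8 = 256.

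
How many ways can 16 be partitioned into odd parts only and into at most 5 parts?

Listing the qualifying partitions of 16:
1, 15
3, 13
1, 1, 1, 13
5, 11
1, 1, 3, 11
7, 9
1, 1, 5, 9
1, 3, 3, 9
1, 1, 7, 7
1, 3, 5, 7
3, 3, 3, 7
1, 5, 5, 5
3, 3, 5, 5

13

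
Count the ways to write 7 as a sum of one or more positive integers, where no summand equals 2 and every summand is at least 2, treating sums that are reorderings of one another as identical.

They are:
7
4,3
Counting gives 2.

2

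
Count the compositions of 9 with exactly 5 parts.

70

Place 4 bars in the 8 internal gaps of a row of 9 dots: C(8,4) = 70.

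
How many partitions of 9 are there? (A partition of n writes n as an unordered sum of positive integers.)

There are too many to list fully; the first 12 (by largest part) are:
9
8, 1
7, 2
7, 1, 1
6, 3
6, 2, 1
6, 1, 1, 1
5, 4
5, 3, 1
5, 2, 2
5, 2, 1, 1
5, 1, 1, 1, 1
…and 18 more, for 30 total.

30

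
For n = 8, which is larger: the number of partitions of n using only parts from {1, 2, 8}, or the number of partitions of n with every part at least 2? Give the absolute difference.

Partitions of 8 using only parts from {1, 2, 8}: 6.
Partitions of 8 with every part at least 2: 7.
|6 − 7| = 1.

1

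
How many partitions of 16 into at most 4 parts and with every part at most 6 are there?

13

They are:
6+6+4
6+6+3+1
6+6+2+2
6+5+5
6+5+4+1
6+5+3+2
6+4+4+2
6+4+3+3
5+5+5+1
5+5+4+2
5+5+3+3
5+4+4+3
4+4+4+4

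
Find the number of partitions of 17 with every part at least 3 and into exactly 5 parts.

2

Enumerating:
3,3,3,3,5
3,3,3,4,4
Counting gives 2.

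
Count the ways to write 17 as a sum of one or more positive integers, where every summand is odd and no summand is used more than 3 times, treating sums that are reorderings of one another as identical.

Listing the qualifying partitions of 17:
17
15 + 1 + 1
13 + 3 + 1
11 + 5 + 1
11 + 3 + 3
11 + 3 + 1 + 1 + 1
9 + 7 + 1
9 + 5 + 3
9 + 5 + 1 + 1 + 1
9 + 3 + 3 + 1 + 1
7 + 7 + 3
7 + 7 + 1 + 1 + 1
7 + 5 + 5
7 + 5 + 3 + 1 + 1
7 + 3 + 3 + 3 + 1
5 + 5 + 5 + 1 + 1
5 + 5 + 3 + 3 + 1
5 + 3 + 3 + 3 + 1 + 1 + 1

18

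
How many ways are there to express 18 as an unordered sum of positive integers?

385

Counting exhaustively, 385 partitions satisfy the conditions.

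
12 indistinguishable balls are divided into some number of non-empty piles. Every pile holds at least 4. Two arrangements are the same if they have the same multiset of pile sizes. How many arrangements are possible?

5

Enumerating:
12
8,4
7,5
6,6
4,4,4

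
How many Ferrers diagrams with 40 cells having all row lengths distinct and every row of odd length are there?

A partial list (first 12 by largest part):
1 + 39
3 + 37
5 + 35
7 + 33
9 + 31
1 + 3 + 5 + 31
11 + 29
1 + 3 + 7 + 29
13 + 27
1 + 3 + 9 + 27
1 + 5 + 7 + 27
15 + 25
…and 34 more, for 46 total.

46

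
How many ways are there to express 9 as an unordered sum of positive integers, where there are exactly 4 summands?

6

They are:
6 + 1 + 1 + 1
5 + 2 + 1 + 1
4 + 3 + 1 + 1
4 + 2 + 2 + 1
3 + 3 + 2 + 1
3 + 2 + 2 + 2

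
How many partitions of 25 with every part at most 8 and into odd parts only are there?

56

There are too many to list fully; the first 12 (by largest part) are:
7,7,7,3,1
7,7,7,1,1,1,1
7,7,5,5,1
7,7,5,3,3
7,7,5,3,1,1,1
7,7,5,1,1,1,1,1,1
7,7,3,3,3,1,1
7,7,3,3,1,1,1,1,1
7,7,3,1,1,1,1,1,1,1,1
7,7,1,1,1,1,1,1,1,1,1,1,1
7,5,5,5,3
7,5,5,5,1,1,1
…and 44 more, for 56 total.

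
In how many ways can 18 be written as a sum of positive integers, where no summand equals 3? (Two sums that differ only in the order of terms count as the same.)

There are 209 such partitions.

209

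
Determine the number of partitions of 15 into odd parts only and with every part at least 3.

5

The partitions of 15 that satisfy the conditions:
15
9+3+3
7+5+3
5+5+5
3+3+3+3+3
That's 5 in total.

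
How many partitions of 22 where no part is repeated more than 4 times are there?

628

Direct enumeration gives 628 partitions.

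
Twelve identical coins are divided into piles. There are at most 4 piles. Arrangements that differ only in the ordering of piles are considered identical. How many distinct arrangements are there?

There are too many to list fully; the first 12 (by largest part) are:
12
11 + 1
10 + 2
10 + 1 + 1
9 + 3
9 + 2 + 1
9 + 1 + 1 + 1
8 + 4
8 + 3 + 1
8 + 2 + 2
8 + 2 + 1 + 1
7 + 5
…and 22 more, for 34 total.

34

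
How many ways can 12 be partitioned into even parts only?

Listing the qualifying partitions of 12:
12
10,2
8,4
8,2,2
6,6
6,4,2
6,2,2,2
4,4,4
4,4,2,2
4,2,2,2,2
2,2,2,2,2,2

11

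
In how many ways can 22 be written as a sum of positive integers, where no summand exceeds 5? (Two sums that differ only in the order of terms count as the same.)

255

Direct enumeration gives 255 partitions.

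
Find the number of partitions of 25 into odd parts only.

142

Enumerating by decreasing first part gives 142 partitions in all.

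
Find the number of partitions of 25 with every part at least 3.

130

A full systematic count gives 130.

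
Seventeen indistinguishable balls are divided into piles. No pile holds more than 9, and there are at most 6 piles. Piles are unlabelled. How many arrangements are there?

A full systematic count gives 121.

121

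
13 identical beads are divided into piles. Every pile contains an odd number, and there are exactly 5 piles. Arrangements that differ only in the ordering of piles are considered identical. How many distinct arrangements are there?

Enumerating:
9,1,1,1,1
7,3,1,1,1
5,5,1,1,1
5,3,3,1,1
3,3,3,3,1

5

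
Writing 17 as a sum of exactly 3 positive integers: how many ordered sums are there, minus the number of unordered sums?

Ordered (compositions into 3 parts): C(16,2) = 120.
Partitions of 17 into exactly 3 parts: 24.
Difference: 120 − 24 = 96.

96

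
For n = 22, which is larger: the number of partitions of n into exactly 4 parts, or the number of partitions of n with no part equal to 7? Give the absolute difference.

742

Partitions of 22 into exactly 4 parts: 84.
Partitions of 22 with no part equal to 7: 826.
|84 − 826| = 742.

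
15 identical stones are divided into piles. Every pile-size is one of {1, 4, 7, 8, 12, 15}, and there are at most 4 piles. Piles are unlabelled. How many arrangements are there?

Listing the qualifying partitions of 15:
15
12,1,1,1
8,7
7,7,1
7,4,4
Counting gives 5.

5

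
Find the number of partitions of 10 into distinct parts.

They are:
10
9+1
8+2
7+3
7+2+1
6+4
6+3+1
5+4+1
5+3+2
4+3+2+1

10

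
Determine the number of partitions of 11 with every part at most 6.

44

A partial list (first 12 by largest part):
6+5
6+4+1
6+3+2
6+3+1+1
6+2+2+1
6+2+1+1+1
6+1+1+1+1+1
5+5+1
5+4+2
5+4+1+1
5+3+3
5+3+2+1
…and 32 more, for 44 total.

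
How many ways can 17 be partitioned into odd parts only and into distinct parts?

5

They are:
17
13,3,1
11,5,1
9,7,1
9,5,3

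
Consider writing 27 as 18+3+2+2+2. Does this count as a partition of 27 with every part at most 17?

The parts sum to 27, and the condition 'no summand exceeds 17' is violated.

No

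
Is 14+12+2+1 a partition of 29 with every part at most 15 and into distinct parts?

Yes

The parts sum to 29, and the condition 'no summand exceeds 15' holds; the condition 'all summands are distinct' holds.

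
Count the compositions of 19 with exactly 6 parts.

8568

Place 5 bars in the 18 internal gaps of a row of 19 dots: C(18,5) = 8568.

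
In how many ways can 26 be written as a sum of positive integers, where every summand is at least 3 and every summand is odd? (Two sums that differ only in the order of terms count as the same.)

Listing the qualifying partitions of 26:
23,3
21,5
19,7
17,9
17,3,3,3
15,11
15,5,3,3
13,13
13,7,3,3
13,5,5,3
11,9,3,3
11,7,5,3
11,5,5,5
11,3,3,3,3,3
9,9,5,3
9,7,7,3
9,7,5,5
9,5,3,3,3,3
7,7,7,5
7,7,3,3,3,3
7,5,5,3,3,3
5,5,5,5,3,3
5,3,3,3,3,3,3,3
Counting gives 23.

23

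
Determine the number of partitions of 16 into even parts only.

22

They are:
16
2,14
4,12
2,2,12
6,10
2,4,10
2,2,2,10
8,8
2,6,8
4,4,8
2,2,4,8
2,2,2,2,8
4,6,6
2,2,6,6
2,4,4,6
2,2,2,4,6
2,2,2,2,2,6
4,4,4,4
2,2,4,4,4
2,2,2,2,4,4
2,2,2,2,2,2,4
2,2,2,2,2,2,2,2
Counting gives 22.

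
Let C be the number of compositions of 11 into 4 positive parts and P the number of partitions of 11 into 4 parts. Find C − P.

109

Ordered (compositions into 4 parts): C(10,3) = 120.
Partitions of 11 into exactly 4 parts: 11.
Difference: 120 − 11 = 109.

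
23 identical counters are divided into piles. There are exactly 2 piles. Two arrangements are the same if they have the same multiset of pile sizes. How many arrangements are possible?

11

The partitions of 23 that satisfy the conditions:
22 + 1
21 + 2
20 + 3
19 + 4
18 + 5
17 + 6
16 + 7
15 + 8
14 + 9
13 + 10
12 + 11
Counting gives 11.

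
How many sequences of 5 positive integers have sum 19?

Place 4 bars in the 18 internal gaps of a row of 19 dots: C(18,4) = 3060.

3060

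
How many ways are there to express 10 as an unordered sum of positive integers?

There are too many to list fully; the first 12 (by largest part) are:
10
9, 1
8, 2
8, 1, 1
7, 3
7, 2, 1
7, 1, 1, 1
6, 4
6, 3, 1
6, 2, 2
6, 2, 1, 1
6, 1, 1, 1, 1
…and 30 more, for 42 total.

42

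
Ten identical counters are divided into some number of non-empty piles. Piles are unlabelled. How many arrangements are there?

There are too many to list fully; the first 12 (by largest part) are:
10
9+1
8+2
8+1+1
7+3
7+2+1
7+1+1+1
6+4
6+3+1
6+2+2
6+2+1+1
6+1+1+1+1
…and 30 more, for 42 total.

42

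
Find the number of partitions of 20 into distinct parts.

64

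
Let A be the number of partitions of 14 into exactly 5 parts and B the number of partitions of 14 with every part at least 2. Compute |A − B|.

11

Partitions of 14 into exactly 5 parts: 23.
Partitions of 14 with every part at least 2: 34.
|23 − 34| = 11.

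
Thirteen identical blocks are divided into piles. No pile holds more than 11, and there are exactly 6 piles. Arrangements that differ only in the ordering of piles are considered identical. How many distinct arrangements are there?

14

Listing the qualifying partitions of 13:
8+1+1+1+1+1
7+2+1+1+1+1
6+3+1+1+1+1
6+2+2+1+1+1
5+4+1+1+1+1
5+3+2+1+1+1
5+2+2+2+1+1
4+4+2+1+1+1
4+3+3+1+1+1
4+3+2+2+1+1
4+2+2+2+2+1
3+3+3+2+1+1
3+3+2+2+2+1
3+2+2+2+2+2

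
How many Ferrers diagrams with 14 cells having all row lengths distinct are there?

22

Enumerating:
14
13 + 1
12 + 2
11 + 3
11 + 2 + 1
10 + 4
10 + 3 + 1
9 + 5
9 + 4 + 1
9 + 3 + 2
8 + 6
8 + 5 + 1
8 + 4 + 2
8 + 3 + 2 + 1
7 + 6 + 1
7 + 5 + 2
7 + 4 + 3
7 + 4 + 2 + 1
6 + 5 + 3
6 + 5 + 2 + 1
6 + 4 + 3 + 1
5 + 4 + 3 + 2
Counting gives 22.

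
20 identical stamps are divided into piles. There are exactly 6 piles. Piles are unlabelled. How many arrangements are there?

90

Direct enumeration gives 90 partitions.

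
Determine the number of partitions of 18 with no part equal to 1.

Counting exhaustively, 88 partitions satisfy the conditions.

88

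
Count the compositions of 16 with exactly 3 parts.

Place 2 bars in the 15 internal gaps of a row of 16 dots: C(15,2) = 105.

105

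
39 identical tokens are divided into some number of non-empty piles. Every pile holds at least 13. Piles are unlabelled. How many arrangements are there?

9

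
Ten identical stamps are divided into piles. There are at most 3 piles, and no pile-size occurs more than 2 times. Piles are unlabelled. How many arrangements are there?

14

The partitions of 10 that satisfy the conditions:
10
9,1
8,2
8,1,1
7,3
7,2,1
6,4
6,3,1
6,2,2
5,5
5,4,1
5,3,2
4,4,2
4,3,3
That's 14 in total.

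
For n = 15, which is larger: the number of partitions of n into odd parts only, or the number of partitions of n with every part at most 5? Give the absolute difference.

Partitions of 15 into odd parts only: 27.
Partitions of 15 with every part at most 5: 84.
|27 − 84| = 57.

57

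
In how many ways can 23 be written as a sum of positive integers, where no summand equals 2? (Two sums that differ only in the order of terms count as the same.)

Counting exhaustively, 463 partitions satisfy the conditions.

463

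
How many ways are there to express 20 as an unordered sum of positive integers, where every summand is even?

There are too many to list fully; the first 12 (by largest part) are:
20
2+18
4+16
2+2+16
6+14
2+4+14
2+2+2+14
8+12
2+6+12
4+4+12
2+2+4+12
2+2+2+2+12
…and 30 more, for 42 total.

42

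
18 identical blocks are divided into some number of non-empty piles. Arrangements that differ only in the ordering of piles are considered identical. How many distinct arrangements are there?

There are 385 such partitions.

385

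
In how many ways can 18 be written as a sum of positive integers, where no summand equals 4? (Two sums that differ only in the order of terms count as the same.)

Systematic enumeration (by largest part, then next-largest, …) yields 250.

250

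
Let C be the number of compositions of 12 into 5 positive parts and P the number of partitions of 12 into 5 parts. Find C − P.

Ordered (compositions into 5 parts): C(11,4) = 330.
Partitions of 12 into exactly 5 parts: 13.
Difference: 330 − 13 = 317.

317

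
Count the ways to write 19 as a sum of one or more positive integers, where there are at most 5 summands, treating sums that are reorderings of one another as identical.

164

A full systematic count gives 164.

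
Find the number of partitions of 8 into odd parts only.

Listing the qualifying partitions of 8:
7+1
5+3
5+1+1+1
3+3+1+1
3+1+1+1+1+1
1+1+1+1+1+1+1+1

6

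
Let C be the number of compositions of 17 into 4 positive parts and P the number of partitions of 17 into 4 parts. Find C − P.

521

Compositions: C(16,3) = 560.
Unordered (partitions into 4 parts): 39.
Difference: 560 − 39 = 521.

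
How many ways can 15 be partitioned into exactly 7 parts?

21

Enumerating:
9 + 1 + 1 + 1 + 1 + 1 + 1
8 + 2 + 1 + 1 + 1 + 1 + 1
7 + 3 + 1 + 1 + 1 + 1 + 1
7 + 2 + 2 + 1 + 1 + 1 + 1
6 + 4 + 1 + 1 + 1 + 1 + 1
6 + 3 + 2 + 1 + 1 + 1 + 1
6 + 2 + 2 + 2 + 1 + 1 + 1
5 + 5 + 1 + 1 + 1 + 1 + 1
5 + 4 + 2 + 1 + 1 + 1 + 1
5 + 3 + 3 + 1 + 1 + 1 + 1
5 + 3 + 2 + 2 + 1 + 1 + 1
5 + 2 + 2 + 2 + 2 + 1 + 1
4 + 4 + 3 + 1 + 1 + 1 + 1
4 + 4 + 2 + 2 + 1 + 1 + 1
4 + 3 + 3 + 2 + 1 + 1 + 1
4 + 3 + 2 + 2 + 2 + 1 + 1
4 + 2 + 2 + 2 + 2 + 2 + 1
3 + 3 + 3 + 3 + 1 + 1 + 1
3 + 3 + 3 + 2 + 2 + 1 + 1
3 + 3 + 2 + 2 + 2 + 2 + 1
3 + 2 + 2 + 2 + 2 + 2 + 2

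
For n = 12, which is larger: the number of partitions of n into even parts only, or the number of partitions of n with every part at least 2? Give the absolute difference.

Partitions of 12 into even parts only: 11.
Partitions of 12 with every part at least 2: 21.
|11 − 21| = 10.

10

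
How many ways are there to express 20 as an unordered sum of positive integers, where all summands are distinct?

64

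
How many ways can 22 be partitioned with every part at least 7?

7

The partitions of 22 that satisfy the conditions:
22
7,15
8,14
9,13
10,12
11,11
7,7,8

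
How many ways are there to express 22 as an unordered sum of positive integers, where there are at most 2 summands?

Enumerating:
22
1+21
2+20
3+19
4+18
5+17
6+16
7+15
8+14
9+13
10+12
11+11

12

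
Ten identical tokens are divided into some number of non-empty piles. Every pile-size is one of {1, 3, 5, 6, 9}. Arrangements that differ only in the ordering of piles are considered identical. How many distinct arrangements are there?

10

Listing the qualifying partitions of 10:
1 + 9
1 + 3 + 6
1 + 1 + 1 + 1 + 6
5 + 5
1 + 1 + 3 + 5
1 + 1 + 1 + 1 + 1 + 5
1 + 3 + 3 + 3
1 + 1 + 1 + 1 + 3 + 3
1 + 1 + 1 + 1 + 1 + 1 + 1 + 3
1 + 1 + 1 + 1 + 1 + 1 + 1 + 1 + 1 + 1
That's 10 in total.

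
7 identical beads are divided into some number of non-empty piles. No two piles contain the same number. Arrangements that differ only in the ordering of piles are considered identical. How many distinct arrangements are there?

5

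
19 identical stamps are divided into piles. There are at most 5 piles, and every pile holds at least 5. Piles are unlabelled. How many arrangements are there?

10

They are:
19
5,14
6,13
7,12
8,11
9,10
5,5,9
5,6,8
5,7,7
6,6,7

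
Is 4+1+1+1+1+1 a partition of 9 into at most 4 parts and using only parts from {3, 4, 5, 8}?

No

The parts sum to 9, and the condition 'there are at most 4 summands' is violated.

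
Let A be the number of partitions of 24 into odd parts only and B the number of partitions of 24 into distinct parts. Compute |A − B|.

0

Partitions of 24 into odd parts only: 122.
Partitions of 24 into distinct parts: 122.
|122 − 122| = 0.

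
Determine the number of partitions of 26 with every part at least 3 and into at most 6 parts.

Counting exhaustively, 149 partitions satisfy the conditions.

149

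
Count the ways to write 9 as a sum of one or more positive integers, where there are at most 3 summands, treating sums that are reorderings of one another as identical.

The partitions of 9 that satisfy the conditions:
9
8 + 1
7 + 2
7 + 1 + 1
6 + 3
6 + 2 + 1
5 + 4
5 + 3 + 1
5 + 2 + 2
4 + 4 + 1
4 + 3 + 2
3 + 3 + 3
Counting gives 12.

12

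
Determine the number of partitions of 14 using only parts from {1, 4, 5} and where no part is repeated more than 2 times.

2

Enumerating:
5,5,4
5,4,4,1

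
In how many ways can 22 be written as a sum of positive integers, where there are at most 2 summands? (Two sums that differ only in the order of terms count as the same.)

12

They are:
22
1 + 21
2 + 20
3 + 19
4 + 18
5 + 17
6 + 16
7 + 15
8 + 14
9 + 13
10 + 12
11 + 11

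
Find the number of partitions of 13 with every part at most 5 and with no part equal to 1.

The partitions of 13 that satisfy the conditions:
5+5+3
5+4+4
5+4+2+2
5+3+3+2
5+2+2+2+2
4+4+3+2
4+3+3+3
4+3+2+2+2
3+3+3+2+2
3+2+2+2+2+2
Counting gives 10.

10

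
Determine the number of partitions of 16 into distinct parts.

32

There are too many to list fully; the first 12 (by largest part) are:
16
15,1
14,2
13,3
13,2,1
12,4
12,3,1
11,5
11,4,1
11,3,2
10,6
10,5,1
…and 20 more, for 32 total.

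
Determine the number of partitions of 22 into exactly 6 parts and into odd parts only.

20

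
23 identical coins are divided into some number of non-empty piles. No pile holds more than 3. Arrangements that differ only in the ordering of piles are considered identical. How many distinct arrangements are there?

A partial list (first 12 by largest part):
3 + 3 + 3 + 3 + 3 + 3 + 3 + 2
3 + 3 + 3 + 3 + 3 + 3 + 3 + 1 + 1
3 + 3 + 3 + 3 + 3 + 3 + 2 + 2 + 1
3 + 3 + 3 + 3 + 3 + 3 + 2 + 1 + 1 + 1
3 + 3 + 3 + 3 + 3 + 3 + 1 + 1 + 1 + 1 + 1
3 + 3 + 3 + 3 + 3 + 2 + 2 + 2 + 2
3 + 3 + 3 + 3 + 3 + 2 + 2 + 2 + 1 + 1
3 + 3 + 3 + 3 + 3 + 2 + 2 + 1 + 1 + 1 + 1
3 + 3 + 3 + 3 + 3 + 2 + 1 + 1 + 1 + 1 + 1 + 1
3 + 3 + 3 + 3 + 3 + 1 + 1 + 1 + 1 + 1 + 1 + 1 + 1
3 + 3 + 3 + 3 + 2 + 2 + 2 + 2 + 2 + 1
3 + 3 + 3 + 3 + 2 + 2 + 2 + 2 + 1 + 1 + 1
…and 44 more, for 56 total.

56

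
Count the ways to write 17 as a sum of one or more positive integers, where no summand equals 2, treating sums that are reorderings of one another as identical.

121

Direct enumeration gives 121 partitions.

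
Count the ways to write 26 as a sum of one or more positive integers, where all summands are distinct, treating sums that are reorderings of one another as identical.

Systematic enumeration (by largest part, then next-largest, …) yields 165.

165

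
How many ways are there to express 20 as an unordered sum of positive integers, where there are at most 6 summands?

Systematic enumeration (by largest part, then next-largest, …) yields 282.

282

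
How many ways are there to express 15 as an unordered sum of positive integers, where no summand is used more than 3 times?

Counting exhaustively, 105 partitions satisfy the conditions.

105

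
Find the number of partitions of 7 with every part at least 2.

The partitions of 7 that satisfy the conditions:
7
5,2
4,3
3,2,2
Counting gives 4.

4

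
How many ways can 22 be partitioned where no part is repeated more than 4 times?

628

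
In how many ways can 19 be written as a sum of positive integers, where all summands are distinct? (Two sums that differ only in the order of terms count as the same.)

A partial list (first 12 by largest part):
19
18 + 1
17 + 2
16 + 3
16 + 2 + 1
15 + 4
15 + 3 + 1
14 + 5
14 + 4 + 1
14 + 3 + 2
13 + 6
13 + 5 + 1
…and 42 more, for 54 total.

54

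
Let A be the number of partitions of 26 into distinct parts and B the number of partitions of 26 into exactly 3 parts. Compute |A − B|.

Partitions of 26 into distinct parts: 165.
Partitions of 26 into exactly 3 parts: 56.
|165 − 56| = 109.

109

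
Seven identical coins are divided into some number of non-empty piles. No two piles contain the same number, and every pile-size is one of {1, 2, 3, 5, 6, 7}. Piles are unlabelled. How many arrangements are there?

3

Enumerating:
7
6, 1
5, 2
That's 3 in total.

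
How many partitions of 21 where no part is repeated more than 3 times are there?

395

Direct enumeration gives 395 partitions.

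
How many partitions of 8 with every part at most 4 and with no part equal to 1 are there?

4

Enumerating:
4+4
2+2+4
2+3+3
2+2+2+2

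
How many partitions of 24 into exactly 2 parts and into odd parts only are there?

6

The partitions of 24 that satisfy the conditions:
23,1
21,3
19,5
17,7
15,9
13,11
That's 6 in total.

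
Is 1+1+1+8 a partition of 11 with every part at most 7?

No

The parts sum to 11, and the condition 'no summand exceeds 7' is violated.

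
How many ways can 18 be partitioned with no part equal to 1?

Direct enumeration gives 88 partitions.

88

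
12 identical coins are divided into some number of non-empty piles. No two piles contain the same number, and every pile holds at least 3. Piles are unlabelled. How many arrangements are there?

5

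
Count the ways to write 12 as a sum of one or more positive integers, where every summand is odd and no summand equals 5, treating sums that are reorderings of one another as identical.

10

The partitions of 12 that satisfy the conditions:
11+1
9+3
9+1+1+1
7+3+1+1
7+1+1+1+1+1
3+3+3+3
3+3+3+1+1+1
3+3+1+1+1+1+1+1
3+1+1+1+1+1+1+1+1+1
1+1+1+1+1+1+1+1+1+1+1+1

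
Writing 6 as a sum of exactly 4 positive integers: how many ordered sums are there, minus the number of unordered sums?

8

Compositions: C(5,3) = 10.
Partitions of 6 into exactly 4 parts: 2.
Difference: 10 − 2 = 8.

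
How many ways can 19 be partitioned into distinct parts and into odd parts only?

6

The partitions of 19 that satisfy the conditions:
19
15 + 3 + 1
13 + 5 + 1
11 + 7 + 1
11 + 5 + 3
9 + 7 + 3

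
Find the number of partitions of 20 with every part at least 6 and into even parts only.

Enumerating:
20
14,6
12,8
10,10
8,6,6
That's 5 in total.

5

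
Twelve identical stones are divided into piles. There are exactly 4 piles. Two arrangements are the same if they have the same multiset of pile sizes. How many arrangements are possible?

15

Listing the qualifying partitions of 12:
9,1,1,1
8,2,1,1
7,3,1,1
7,2,2,1
6,4,1,1
6,3,2,1
6,2,2,2
5,5,1,1
5,4,2,1
5,3,3,1
5,3,2,2
4,4,3,1
4,4,2,2
4,3,3,2
3,3,3,3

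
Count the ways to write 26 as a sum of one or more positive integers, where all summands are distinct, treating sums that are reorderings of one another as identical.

165

Direct enumeration gives 165 partitions.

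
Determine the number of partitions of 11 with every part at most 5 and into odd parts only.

8

Listing the qualifying partitions of 11:
5+5+1
5+3+3
5+3+1+1+1
5+1+1+1+1+1+1
3+3+3+1+1
3+3+1+1+1+1+1
3+1+1+1+1+1+1+1+1
1+1+1+1+1+1+1+1+1+1+1
That's 8 in total.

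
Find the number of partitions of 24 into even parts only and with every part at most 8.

34

A partial list (first 12 by largest part):
8+8+8
8+8+6+2
8+8+4+4
8+8+4+2+2
8+8+2+2+2+2
8+6+6+4
8+6+6+2+2
8+6+4+4+2
8+6+4+2+2+2
8+6+2+2+2+2+2
8+4+4+4+4
8+4+4+4+2+2
…and 22 more, for 34 total.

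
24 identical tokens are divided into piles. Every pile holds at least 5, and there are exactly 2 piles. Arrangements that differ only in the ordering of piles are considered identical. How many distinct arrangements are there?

8

Enumerating:
19, 5
18, 6
17, 7
16, 8
15, 9
14, 10
13, 11
12, 12
That's 8 in total.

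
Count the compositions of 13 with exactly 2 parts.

By stars and bars with positive parts, the count is C(12,1) = 12.

12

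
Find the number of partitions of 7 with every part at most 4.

Listing the qualifying partitions of 7:
4 + 3
4 + 2 + 1
4 + 1 + 1 + 1
3 + 3 + 1
3 + 2 + 2
3 + 2 + 1 + 1
3 + 1 + 1 + 1 + 1
2 + 2 + 2 + 1
2 + 2 + 1 + 1 + 1
2 + 1 + 1 + 1 + 1 + 1
1 + 1 + 1 + 1 + 1 + 1 + 1

11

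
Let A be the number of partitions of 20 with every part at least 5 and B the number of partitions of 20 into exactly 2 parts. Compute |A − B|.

Partitions of 20 with every part at least 5: 13.
Partitions of 20 into exactly 2 parts: 10.
|13 − 10| = 3.

3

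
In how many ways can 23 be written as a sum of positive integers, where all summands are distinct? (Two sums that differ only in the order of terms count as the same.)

Systematic enumeration (by largest part, then next-largest, …) yields 104.

104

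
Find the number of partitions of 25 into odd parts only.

142

Counting exhaustively, 142 partitions satisfy the conditions.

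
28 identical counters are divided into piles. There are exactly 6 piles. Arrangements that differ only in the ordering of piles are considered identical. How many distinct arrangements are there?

391

A full systematic count gives 391.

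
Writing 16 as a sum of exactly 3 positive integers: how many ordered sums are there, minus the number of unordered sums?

84

Ordered (compositions into 3 parts): C(15,2) = 105.
Unordered (partitions into 3 parts): 21.
Difference: 105 − 21 = 84.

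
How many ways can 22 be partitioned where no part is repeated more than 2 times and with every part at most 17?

287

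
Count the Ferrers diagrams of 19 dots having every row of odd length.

There are too many to list fully; the first 12 (by largest part) are:
19
17+1+1
15+3+1
15+1+1+1+1
13+5+1
13+3+3
13+3+1+1+1
13+1+1+1+1+1+1
11+7+1
11+5+3
11+5+1+1+1
11+3+3+1+1
…and 42 more, for 54 total.

54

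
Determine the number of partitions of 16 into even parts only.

22

Enumerating:
16
14+2
12+4
12+2+2
10+6
10+4+2
10+2+2+2
8+8
8+6+2
8+4+4
8+4+2+2
8+2+2+2+2
6+6+4
6+6+2+2
6+4+4+2
6+4+2+2+2
6+2+2+2+2+2
4+4+4+4
4+4+4+2+2
4+4+2+2+2+2
4+2+2+2+2+2+2
2+2+2+2+2+2+2+2
That's 22 in total.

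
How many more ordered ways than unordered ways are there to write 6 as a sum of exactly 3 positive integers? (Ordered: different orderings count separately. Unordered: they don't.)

Compositions: C(5,2) = 10.
Unordered (partitions into 3 parts): 3.
Difference: 10 − 3 = 7.

7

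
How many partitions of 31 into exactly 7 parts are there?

733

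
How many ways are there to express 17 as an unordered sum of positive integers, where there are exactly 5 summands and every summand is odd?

10

Enumerating:
13 + 1 + 1 + 1 + 1
11 + 3 + 1 + 1 + 1
9 + 5 + 1 + 1 + 1
9 + 3 + 3 + 1 + 1
7 + 7 + 1 + 1 + 1
7 + 5 + 3 + 1 + 1
7 + 3 + 3 + 3 + 1
5 + 5 + 5 + 1 + 1
5 + 5 + 3 + 3 + 1
5 + 3 + 3 + 3 + 3
Counting gives 10.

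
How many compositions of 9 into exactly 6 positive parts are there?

56

By stars and bars with positive parts, the count is C(8,5) = 56.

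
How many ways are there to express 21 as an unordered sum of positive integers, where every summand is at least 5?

15

The partitions of 21 that satisfy the conditions:
21
16, 5
15, 6
14, 7
13, 8
12, 9
11, 10
11, 5, 5
10, 6, 5
9, 7, 5
9, 6, 6
8, 8, 5
8, 7, 6
7, 7, 7
6, 5, 5, 5
That's 15 in total.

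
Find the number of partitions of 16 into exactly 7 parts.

A partial list (first 12 by largest part):
1, 1, 1, 1, 1, 1, 10
1, 1, 1, 1, 1, 2, 9
1, 1, 1, 1, 1, 3, 8
1, 1, 1, 1, 2, 2, 8
1, 1, 1, 1, 1, 4, 7
1, 1, 1, 1, 2, 3, 7
1, 1, 1, 2, 2, 2, 7
1, 1, 1, 1, 1, 5, 6
1, 1, 1, 1, 2, 4, 6
1, 1, 1, 1, 3, 3, 6
1, 1, 1, 2, 2, 3, 6
1, 1, 2, 2, 2, 2, 6
…and 16 more, for 28 total.

28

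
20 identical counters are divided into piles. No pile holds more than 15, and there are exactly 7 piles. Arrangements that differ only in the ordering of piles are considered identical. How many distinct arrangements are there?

Enumerating by decreasing first part gives 82 partitions in all.

82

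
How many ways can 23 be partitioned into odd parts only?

104

Direct enumeration gives 104 partitions.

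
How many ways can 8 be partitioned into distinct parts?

6

Enumerating:
8
7, 1
6, 2
5, 3
5, 2, 1
4, 3, 1
That's 6 in total.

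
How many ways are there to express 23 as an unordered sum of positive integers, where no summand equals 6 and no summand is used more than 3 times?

426

Direct enumeration gives 426 partitions.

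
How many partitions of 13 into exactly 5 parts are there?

They are:
9 + 1 + 1 + 1 + 1
8 + 2 + 1 + 1 + 1
7 + 3 + 1 + 1 + 1
7 + 2 + 2 + 1 + 1
6 + 4 + 1 + 1 + 1
6 + 3 + 2 + 1 + 1
6 + 2 + 2 + 2 + 1
5 + 5 + 1 + 1 + 1
5 + 4 + 2 + 1 + 1
5 + 3 + 3 + 1 + 1
5 + 3 + 2 + 2 + 1
5 + 2 + 2 + 2 + 2
4 + 4 + 3 + 1 + 1
4 + 4 + 2 + 2 + 1
4 + 3 + 3 + 2 + 1
4 + 3 + 2 + 2 + 2
3 + 3 + 3 + 3 + 1
3 + 3 + 3 + 2 + 2
That's 18 in total.

18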